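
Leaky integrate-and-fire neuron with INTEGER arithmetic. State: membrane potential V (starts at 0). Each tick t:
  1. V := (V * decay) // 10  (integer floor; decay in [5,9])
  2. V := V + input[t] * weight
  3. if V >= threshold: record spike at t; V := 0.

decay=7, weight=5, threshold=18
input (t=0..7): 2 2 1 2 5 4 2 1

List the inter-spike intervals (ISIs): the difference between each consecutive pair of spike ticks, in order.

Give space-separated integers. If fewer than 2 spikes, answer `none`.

Answer: 1 1

Derivation:
t=0: input=2 -> V=10
t=1: input=2 -> V=17
t=2: input=1 -> V=16
t=3: input=2 -> V=0 FIRE
t=4: input=5 -> V=0 FIRE
t=5: input=4 -> V=0 FIRE
t=6: input=2 -> V=10
t=7: input=1 -> V=12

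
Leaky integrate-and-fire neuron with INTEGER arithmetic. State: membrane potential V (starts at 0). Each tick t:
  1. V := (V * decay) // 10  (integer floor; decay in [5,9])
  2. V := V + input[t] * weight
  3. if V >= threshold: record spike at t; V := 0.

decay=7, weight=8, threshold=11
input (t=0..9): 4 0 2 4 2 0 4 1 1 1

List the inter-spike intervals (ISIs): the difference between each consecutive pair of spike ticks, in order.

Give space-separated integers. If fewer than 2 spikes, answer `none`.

t=0: input=4 -> V=0 FIRE
t=1: input=0 -> V=0
t=2: input=2 -> V=0 FIRE
t=3: input=4 -> V=0 FIRE
t=4: input=2 -> V=0 FIRE
t=5: input=0 -> V=0
t=6: input=4 -> V=0 FIRE
t=7: input=1 -> V=8
t=8: input=1 -> V=0 FIRE
t=9: input=1 -> V=8

Answer: 2 1 1 2 2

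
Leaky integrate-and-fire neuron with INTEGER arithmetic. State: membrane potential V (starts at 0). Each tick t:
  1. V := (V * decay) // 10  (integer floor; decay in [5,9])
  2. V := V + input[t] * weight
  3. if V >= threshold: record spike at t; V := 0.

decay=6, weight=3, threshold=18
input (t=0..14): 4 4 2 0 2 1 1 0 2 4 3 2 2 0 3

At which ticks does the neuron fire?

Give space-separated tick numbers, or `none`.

t=0: input=4 -> V=12
t=1: input=4 -> V=0 FIRE
t=2: input=2 -> V=6
t=3: input=0 -> V=3
t=4: input=2 -> V=7
t=5: input=1 -> V=7
t=6: input=1 -> V=7
t=7: input=0 -> V=4
t=8: input=2 -> V=8
t=9: input=4 -> V=16
t=10: input=3 -> V=0 FIRE
t=11: input=2 -> V=6
t=12: input=2 -> V=9
t=13: input=0 -> V=5
t=14: input=3 -> V=12

Answer: 1 10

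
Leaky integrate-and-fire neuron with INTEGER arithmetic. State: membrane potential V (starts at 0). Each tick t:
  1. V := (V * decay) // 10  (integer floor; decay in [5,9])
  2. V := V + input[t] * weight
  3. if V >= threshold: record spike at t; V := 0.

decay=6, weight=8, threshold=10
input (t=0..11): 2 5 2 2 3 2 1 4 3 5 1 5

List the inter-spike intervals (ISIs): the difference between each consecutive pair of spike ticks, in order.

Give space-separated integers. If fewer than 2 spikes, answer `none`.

t=0: input=2 -> V=0 FIRE
t=1: input=5 -> V=0 FIRE
t=2: input=2 -> V=0 FIRE
t=3: input=2 -> V=0 FIRE
t=4: input=3 -> V=0 FIRE
t=5: input=2 -> V=0 FIRE
t=6: input=1 -> V=8
t=7: input=4 -> V=0 FIRE
t=8: input=3 -> V=0 FIRE
t=9: input=5 -> V=0 FIRE
t=10: input=1 -> V=8
t=11: input=5 -> V=0 FIRE

Answer: 1 1 1 1 1 2 1 1 2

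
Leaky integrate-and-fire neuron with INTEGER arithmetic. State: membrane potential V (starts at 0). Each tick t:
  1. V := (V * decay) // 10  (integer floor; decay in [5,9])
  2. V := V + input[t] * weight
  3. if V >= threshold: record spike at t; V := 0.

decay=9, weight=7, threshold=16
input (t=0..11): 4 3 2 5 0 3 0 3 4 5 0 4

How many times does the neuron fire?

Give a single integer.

t=0: input=4 -> V=0 FIRE
t=1: input=3 -> V=0 FIRE
t=2: input=2 -> V=14
t=3: input=5 -> V=0 FIRE
t=4: input=0 -> V=0
t=5: input=3 -> V=0 FIRE
t=6: input=0 -> V=0
t=7: input=3 -> V=0 FIRE
t=8: input=4 -> V=0 FIRE
t=9: input=5 -> V=0 FIRE
t=10: input=0 -> V=0
t=11: input=4 -> V=0 FIRE

Answer: 8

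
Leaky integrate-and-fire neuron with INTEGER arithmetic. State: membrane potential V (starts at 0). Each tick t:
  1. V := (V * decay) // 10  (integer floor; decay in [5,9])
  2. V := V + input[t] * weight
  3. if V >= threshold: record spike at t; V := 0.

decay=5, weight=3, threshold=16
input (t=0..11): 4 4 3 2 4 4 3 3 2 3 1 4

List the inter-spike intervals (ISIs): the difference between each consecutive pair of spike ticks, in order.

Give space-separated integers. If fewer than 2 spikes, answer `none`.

Answer: 3 3 4

Derivation:
t=0: input=4 -> V=12
t=1: input=4 -> V=0 FIRE
t=2: input=3 -> V=9
t=3: input=2 -> V=10
t=4: input=4 -> V=0 FIRE
t=5: input=4 -> V=12
t=6: input=3 -> V=15
t=7: input=3 -> V=0 FIRE
t=8: input=2 -> V=6
t=9: input=3 -> V=12
t=10: input=1 -> V=9
t=11: input=4 -> V=0 FIRE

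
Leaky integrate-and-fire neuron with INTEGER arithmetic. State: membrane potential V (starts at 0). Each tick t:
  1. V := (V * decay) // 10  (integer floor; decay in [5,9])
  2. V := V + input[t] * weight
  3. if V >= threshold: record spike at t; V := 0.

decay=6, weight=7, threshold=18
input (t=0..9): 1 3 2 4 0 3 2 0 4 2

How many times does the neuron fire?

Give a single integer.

Answer: 4

Derivation:
t=0: input=1 -> V=7
t=1: input=3 -> V=0 FIRE
t=2: input=2 -> V=14
t=3: input=4 -> V=0 FIRE
t=4: input=0 -> V=0
t=5: input=3 -> V=0 FIRE
t=6: input=2 -> V=14
t=7: input=0 -> V=8
t=8: input=4 -> V=0 FIRE
t=9: input=2 -> V=14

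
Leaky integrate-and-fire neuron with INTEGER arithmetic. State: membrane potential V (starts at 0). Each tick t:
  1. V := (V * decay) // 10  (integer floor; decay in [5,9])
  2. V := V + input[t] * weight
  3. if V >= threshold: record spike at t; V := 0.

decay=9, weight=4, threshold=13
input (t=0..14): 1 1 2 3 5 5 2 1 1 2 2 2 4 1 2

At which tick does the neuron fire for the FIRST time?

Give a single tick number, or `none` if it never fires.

t=0: input=1 -> V=4
t=1: input=1 -> V=7
t=2: input=2 -> V=0 FIRE
t=3: input=3 -> V=12
t=4: input=5 -> V=0 FIRE
t=5: input=5 -> V=0 FIRE
t=6: input=2 -> V=8
t=7: input=1 -> V=11
t=8: input=1 -> V=0 FIRE
t=9: input=2 -> V=8
t=10: input=2 -> V=0 FIRE
t=11: input=2 -> V=8
t=12: input=4 -> V=0 FIRE
t=13: input=1 -> V=4
t=14: input=2 -> V=11

Answer: 2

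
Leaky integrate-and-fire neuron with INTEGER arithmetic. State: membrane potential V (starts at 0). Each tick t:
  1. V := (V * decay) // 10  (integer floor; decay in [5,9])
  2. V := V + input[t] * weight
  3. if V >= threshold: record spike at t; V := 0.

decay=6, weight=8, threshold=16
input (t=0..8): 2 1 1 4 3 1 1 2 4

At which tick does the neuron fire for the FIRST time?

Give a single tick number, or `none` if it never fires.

t=0: input=2 -> V=0 FIRE
t=1: input=1 -> V=8
t=2: input=1 -> V=12
t=3: input=4 -> V=0 FIRE
t=4: input=3 -> V=0 FIRE
t=5: input=1 -> V=8
t=6: input=1 -> V=12
t=7: input=2 -> V=0 FIRE
t=8: input=4 -> V=0 FIRE

Answer: 0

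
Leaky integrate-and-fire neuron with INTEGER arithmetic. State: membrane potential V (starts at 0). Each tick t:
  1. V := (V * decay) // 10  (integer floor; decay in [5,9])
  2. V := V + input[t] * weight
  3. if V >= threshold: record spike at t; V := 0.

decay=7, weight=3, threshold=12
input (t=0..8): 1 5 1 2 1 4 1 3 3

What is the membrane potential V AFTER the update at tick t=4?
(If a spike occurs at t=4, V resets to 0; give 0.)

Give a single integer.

Answer: 8

Derivation:
t=0: input=1 -> V=3
t=1: input=5 -> V=0 FIRE
t=2: input=1 -> V=3
t=3: input=2 -> V=8
t=4: input=1 -> V=8
t=5: input=4 -> V=0 FIRE
t=6: input=1 -> V=3
t=7: input=3 -> V=11
t=8: input=3 -> V=0 FIRE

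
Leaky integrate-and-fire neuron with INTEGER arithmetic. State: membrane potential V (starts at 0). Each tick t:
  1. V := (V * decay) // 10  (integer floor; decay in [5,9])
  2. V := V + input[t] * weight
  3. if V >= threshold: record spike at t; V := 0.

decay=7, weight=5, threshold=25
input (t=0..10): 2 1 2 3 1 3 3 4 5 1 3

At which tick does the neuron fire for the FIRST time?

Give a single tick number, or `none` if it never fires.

Answer: 3

Derivation:
t=0: input=2 -> V=10
t=1: input=1 -> V=12
t=2: input=2 -> V=18
t=3: input=3 -> V=0 FIRE
t=4: input=1 -> V=5
t=5: input=3 -> V=18
t=6: input=3 -> V=0 FIRE
t=7: input=4 -> V=20
t=8: input=5 -> V=0 FIRE
t=9: input=1 -> V=5
t=10: input=3 -> V=18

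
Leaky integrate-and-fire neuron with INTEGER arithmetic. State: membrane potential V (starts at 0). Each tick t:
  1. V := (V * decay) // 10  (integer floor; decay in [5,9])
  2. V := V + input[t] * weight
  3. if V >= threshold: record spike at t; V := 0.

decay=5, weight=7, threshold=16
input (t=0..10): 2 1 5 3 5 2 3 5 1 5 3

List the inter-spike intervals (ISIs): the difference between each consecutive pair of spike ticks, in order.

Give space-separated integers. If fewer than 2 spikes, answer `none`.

t=0: input=2 -> V=14
t=1: input=1 -> V=14
t=2: input=5 -> V=0 FIRE
t=3: input=3 -> V=0 FIRE
t=4: input=5 -> V=0 FIRE
t=5: input=2 -> V=14
t=6: input=3 -> V=0 FIRE
t=7: input=5 -> V=0 FIRE
t=8: input=1 -> V=7
t=9: input=5 -> V=0 FIRE
t=10: input=3 -> V=0 FIRE

Answer: 1 1 2 1 2 1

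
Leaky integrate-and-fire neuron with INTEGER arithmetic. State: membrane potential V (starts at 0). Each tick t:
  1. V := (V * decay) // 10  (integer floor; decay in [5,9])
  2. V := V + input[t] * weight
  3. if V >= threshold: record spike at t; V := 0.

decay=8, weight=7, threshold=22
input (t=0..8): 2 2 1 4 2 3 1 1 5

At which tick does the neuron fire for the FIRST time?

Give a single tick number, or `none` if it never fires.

t=0: input=2 -> V=14
t=1: input=2 -> V=0 FIRE
t=2: input=1 -> V=7
t=3: input=4 -> V=0 FIRE
t=4: input=2 -> V=14
t=5: input=3 -> V=0 FIRE
t=6: input=1 -> V=7
t=7: input=1 -> V=12
t=8: input=5 -> V=0 FIRE

Answer: 1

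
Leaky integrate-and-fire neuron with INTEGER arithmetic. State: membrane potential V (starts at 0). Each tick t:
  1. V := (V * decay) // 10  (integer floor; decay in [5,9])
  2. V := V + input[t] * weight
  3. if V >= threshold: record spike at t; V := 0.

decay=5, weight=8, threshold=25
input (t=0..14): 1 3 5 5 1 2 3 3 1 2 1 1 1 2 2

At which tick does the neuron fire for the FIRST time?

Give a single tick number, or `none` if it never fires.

Answer: 1

Derivation:
t=0: input=1 -> V=8
t=1: input=3 -> V=0 FIRE
t=2: input=5 -> V=0 FIRE
t=3: input=5 -> V=0 FIRE
t=4: input=1 -> V=8
t=5: input=2 -> V=20
t=6: input=3 -> V=0 FIRE
t=7: input=3 -> V=24
t=8: input=1 -> V=20
t=9: input=2 -> V=0 FIRE
t=10: input=1 -> V=8
t=11: input=1 -> V=12
t=12: input=1 -> V=14
t=13: input=2 -> V=23
t=14: input=2 -> V=0 FIRE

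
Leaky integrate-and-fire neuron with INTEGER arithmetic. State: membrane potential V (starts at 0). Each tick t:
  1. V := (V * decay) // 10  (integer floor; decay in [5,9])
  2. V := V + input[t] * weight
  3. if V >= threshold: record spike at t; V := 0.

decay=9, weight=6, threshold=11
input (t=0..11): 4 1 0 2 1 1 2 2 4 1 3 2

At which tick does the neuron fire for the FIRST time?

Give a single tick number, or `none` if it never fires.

Answer: 0

Derivation:
t=0: input=4 -> V=0 FIRE
t=1: input=1 -> V=6
t=2: input=0 -> V=5
t=3: input=2 -> V=0 FIRE
t=4: input=1 -> V=6
t=5: input=1 -> V=0 FIRE
t=6: input=2 -> V=0 FIRE
t=7: input=2 -> V=0 FIRE
t=8: input=4 -> V=0 FIRE
t=9: input=1 -> V=6
t=10: input=3 -> V=0 FIRE
t=11: input=2 -> V=0 FIRE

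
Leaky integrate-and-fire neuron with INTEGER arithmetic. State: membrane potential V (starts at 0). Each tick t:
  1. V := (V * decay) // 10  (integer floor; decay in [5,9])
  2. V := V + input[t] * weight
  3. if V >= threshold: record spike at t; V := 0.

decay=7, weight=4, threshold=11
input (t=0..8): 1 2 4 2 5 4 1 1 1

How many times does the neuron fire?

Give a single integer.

t=0: input=1 -> V=4
t=1: input=2 -> V=10
t=2: input=4 -> V=0 FIRE
t=3: input=2 -> V=8
t=4: input=5 -> V=0 FIRE
t=5: input=4 -> V=0 FIRE
t=6: input=1 -> V=4
t=7: input=1 -> V=6
t=8: input=1 -> V=8

Answer: 3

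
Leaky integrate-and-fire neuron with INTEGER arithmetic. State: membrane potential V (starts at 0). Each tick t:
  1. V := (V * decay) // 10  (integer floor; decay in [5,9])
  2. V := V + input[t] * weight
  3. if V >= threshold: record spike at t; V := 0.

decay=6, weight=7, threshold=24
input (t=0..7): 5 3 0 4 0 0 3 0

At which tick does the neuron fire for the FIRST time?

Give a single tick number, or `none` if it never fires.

Answer: 0

Derivation:
t=0: input=5 -> V=0 FIRE
t=1: input=3 -> V=21
t=2: input=0 -> V=12
t=3: input=4 -> V=0 FIRE
t=4: input=0 -> V=0
t=5: input=0 -> V=0
t=6: input=3 -> V=21
t=7: input=0 -> V=12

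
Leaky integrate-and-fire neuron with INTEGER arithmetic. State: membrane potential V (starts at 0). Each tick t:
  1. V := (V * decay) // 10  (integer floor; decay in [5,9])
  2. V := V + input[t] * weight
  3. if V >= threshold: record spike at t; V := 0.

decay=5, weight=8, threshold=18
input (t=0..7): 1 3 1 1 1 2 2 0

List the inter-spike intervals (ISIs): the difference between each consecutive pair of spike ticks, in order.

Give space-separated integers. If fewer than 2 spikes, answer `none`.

t=0: input=1 -> V=8
t=1: input=3 -> V=0 FIRE
t=2: input=1 -> V=8
t=3: input=1 -> V=12
t=4: input=1 -> V=14
t=5: input=2 -> V=0 FIRE
t=6: input=2 -> V=16
t=7: input=0 -> V=8

Answer: 4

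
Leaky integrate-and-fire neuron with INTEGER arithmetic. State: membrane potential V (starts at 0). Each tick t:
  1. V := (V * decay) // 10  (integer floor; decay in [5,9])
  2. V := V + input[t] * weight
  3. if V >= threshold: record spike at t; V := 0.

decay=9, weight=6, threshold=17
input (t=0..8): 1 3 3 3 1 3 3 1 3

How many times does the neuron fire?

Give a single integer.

Answer: 6

Derivation:
t=0: input=1 -> V=6
t=1: input=3 -> V=0 FIRE
t=2: input=3 -> V=0 FIRE
t=3: input=3 -> V=0 FIRE
t=4: input=1 -> V=6
t=5: input=3 -> V=0 FIRE
t=6: input=3 -> V=0 FIRE
t=7: input=1 -> V=6
t=8: input=3 -> V=0 FIRE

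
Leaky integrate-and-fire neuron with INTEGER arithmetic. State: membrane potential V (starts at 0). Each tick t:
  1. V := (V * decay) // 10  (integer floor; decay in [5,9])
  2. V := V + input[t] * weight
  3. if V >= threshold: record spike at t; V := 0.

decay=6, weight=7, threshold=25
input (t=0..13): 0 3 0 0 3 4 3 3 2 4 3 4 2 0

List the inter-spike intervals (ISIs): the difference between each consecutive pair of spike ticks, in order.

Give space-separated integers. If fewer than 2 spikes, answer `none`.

Answer: 1 2 2 2

Derivation:
t=0: input=0 -> V=0
t=1: input=3 -> V=21
t=2: input=0 -> V=12
t=3: input=0 -> V=7
t=4: input=3 -> V=0 FIRE
t=5: input=4 -> V=0 FIRE
t=6: input=3 -> V=21
t=7: input=3 -> V=0 FIRE
t=8: input=2 -> V=14
t=9: input=4 -> V=0 FIRE
t=10: input=3 -> V=21
t=11: input=4 -> V=0 FIRE
t=12: input=2 -> V=14
t=13: input=0 -> V=8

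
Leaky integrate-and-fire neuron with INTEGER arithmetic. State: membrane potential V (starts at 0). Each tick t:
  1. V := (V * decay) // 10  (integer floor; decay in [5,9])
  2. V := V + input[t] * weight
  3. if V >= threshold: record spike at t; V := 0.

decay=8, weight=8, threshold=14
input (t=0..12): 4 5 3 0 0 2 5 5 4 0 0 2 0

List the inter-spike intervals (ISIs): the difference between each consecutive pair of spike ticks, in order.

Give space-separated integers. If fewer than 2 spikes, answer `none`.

t=0: input=4 -> V=0 FIRE
t=1: input=5 -> V=0 FIRE
t=2: input=3 -> V=0 FIRE
t=3: input=0 -> V=0
t=4: input=0 -> V=0
t=5: input=2 -> V=0 FIRE
t=6: input=5 -> V=0 FIRE
t=7: input=5 -> V=0 FIRE
t=8: input=4 -> V=0 FIRE
t=9: input=0 -> V=0
t=10: input=0 -> V=0
t=11: input=2 -> V=0 FIRE
t=12: input=0 -> V=0

Answer: 1 1 3 1 1 1 3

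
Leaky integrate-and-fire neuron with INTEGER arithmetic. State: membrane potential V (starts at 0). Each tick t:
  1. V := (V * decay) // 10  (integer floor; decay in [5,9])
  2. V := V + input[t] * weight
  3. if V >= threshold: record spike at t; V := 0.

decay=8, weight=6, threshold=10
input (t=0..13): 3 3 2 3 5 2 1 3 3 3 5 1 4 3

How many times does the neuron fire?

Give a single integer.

t=0: input=3 -> V=0 FIRE
t=1: input=3 -> V=0 FIRE
t=2: input=2 -> V=0 FIRE
t=3: input=3 -> V=0 FIRE
t=4: input=5 -> V=0 FIRE
t=5: input=2 -> V=0 FIRE
t=6: input=1 -> V=6
t=7: input=3 -> V=0 FIRE
t=8: input=3 -> V=0 FIRE
t=9: input=3 -> V=0 FIRE
t=10: input=5 -> V=0 FIRE
t=11: input=1 -> V=6
t=12: input=4 -> V=0 FIRE
t=13: input=3 -> V=0 FIRE

Answer: 12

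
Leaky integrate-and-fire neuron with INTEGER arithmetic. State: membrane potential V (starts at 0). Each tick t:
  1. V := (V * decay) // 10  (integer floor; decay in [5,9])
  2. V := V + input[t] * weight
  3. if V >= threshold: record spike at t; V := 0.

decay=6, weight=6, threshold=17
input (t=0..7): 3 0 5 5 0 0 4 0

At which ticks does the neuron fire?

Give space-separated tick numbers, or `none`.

Answer: 0 2 3 6

Derivation:
t=0: input=3 -> V=0 FIRE
t=1: input=0 -> V=0
t=2: input=5 -> V=0 FIRE
t=3: input=5 -> V=0 FIRE
t=4: input=0 -> V=0
t=5: input=0 -> V=0
t=6: input=4 -> V=0 FIRE
t=7: input=0 -> V=0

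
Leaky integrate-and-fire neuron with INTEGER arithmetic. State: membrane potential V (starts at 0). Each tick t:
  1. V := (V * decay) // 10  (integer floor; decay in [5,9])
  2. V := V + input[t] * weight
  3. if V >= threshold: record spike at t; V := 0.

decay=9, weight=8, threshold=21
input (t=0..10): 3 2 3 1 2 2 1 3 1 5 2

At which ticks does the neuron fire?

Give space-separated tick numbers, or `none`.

t=0: input=3 -> V=0 FIRE
t=1: input=2 -> V=16
t=2: input=3 -> V=0 FIRE
t=3: input=1 -> V=8
t=4: input=2 -> V=0 FIRE
t=5: input=2 -> V=16
t=6: input=1 -> V=0 FIRE
t=7: input=3 -> V=0 FIRE
t=8: input=1 -> V=8
t=9: input=5 -> V=0 FIRE
t=10: input=2 -> V=16

Answer: 0 2 4 6 7 9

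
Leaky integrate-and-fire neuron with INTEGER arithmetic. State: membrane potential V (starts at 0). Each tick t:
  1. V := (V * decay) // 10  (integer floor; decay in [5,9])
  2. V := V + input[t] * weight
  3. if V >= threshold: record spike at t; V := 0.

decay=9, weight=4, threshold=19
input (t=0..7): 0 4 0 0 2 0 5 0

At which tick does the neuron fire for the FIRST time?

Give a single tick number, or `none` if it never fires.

t=0: input=0 -> V=0
t=1: input=4 -> V=16
t=2: input=0 -> V=14
t=3: input=0 -> V=12
t=4: input=2 -> V=18
t=5: input=0 -> V=16
t=6: input=5 -> V=0 FIRE
t=7: input=0 -> V=0

Answer: 6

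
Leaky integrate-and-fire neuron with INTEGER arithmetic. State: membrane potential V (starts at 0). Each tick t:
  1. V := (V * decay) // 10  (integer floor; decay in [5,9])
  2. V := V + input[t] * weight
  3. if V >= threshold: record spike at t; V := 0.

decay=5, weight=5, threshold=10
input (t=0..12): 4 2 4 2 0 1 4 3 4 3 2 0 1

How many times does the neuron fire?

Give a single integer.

Answer: 9

Derivation:
t=0: input=4 -> V=0 FIRE
t=1: input=2 -> V=0 FIRE
t=2: input=4 -> V=0 FIRE
t=3: input=2 -> V=0 FIRE
t=4: input=0 -> V=0
t=5: input=1 -> V=5
t=6: input=4 -> V=0 FIRE
t=7: input=3 -> V=0 FIRE
t=8: input=4 -> V=0 FIRE
t=9: input=3 -> V=0 FIRE
t=10: input=2 -> V=0 FIRE
t=11: input=0 -> V=0
t=12: input=1 -> V=5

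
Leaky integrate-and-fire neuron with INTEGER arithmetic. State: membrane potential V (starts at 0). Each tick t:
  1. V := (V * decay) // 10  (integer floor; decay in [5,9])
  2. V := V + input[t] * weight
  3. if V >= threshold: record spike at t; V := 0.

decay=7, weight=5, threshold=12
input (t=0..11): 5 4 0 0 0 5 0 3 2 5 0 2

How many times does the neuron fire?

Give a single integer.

t=0: input=5 -> V=0 FIRE
t=1: input=4 -> V=0 FIRE
t=2: input=0 -> V=0
t=3: input=0 -> V=0
t=4: input=0 -> V=0
t=5: input=5 -> V=0 FIRE
t=6: input=0 -> V=0
t=7: input=3 -> V=0 FIRE
t=8: input=2 -> V=10
t=9: input=5 -> V=0 FIRE
t=10: input=0 -> V=0
t=11: input=2 -> V=10

Answer: 5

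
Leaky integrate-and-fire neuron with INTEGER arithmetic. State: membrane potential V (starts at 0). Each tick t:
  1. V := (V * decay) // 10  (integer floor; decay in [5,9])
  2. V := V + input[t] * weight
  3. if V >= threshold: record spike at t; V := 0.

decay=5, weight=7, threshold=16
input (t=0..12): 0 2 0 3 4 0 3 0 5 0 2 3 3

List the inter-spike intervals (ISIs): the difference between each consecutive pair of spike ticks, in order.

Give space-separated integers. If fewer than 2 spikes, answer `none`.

t=0: input=0 -> V=0
t=1: input=2 -> V=14
t=2: input=0 -> V=7
t=3: input=3 -> V=0 FIRE
t=4: input=4 -> V=0 FIRE
t=5: input=0 -> V=0
t=6: input=3 -> V=0 FIRE
t=7: input=0 -> V=0
t=8: input=5 -> V=0 FIRE
t=9: input=0 -> V=0
t=10: input=2 -> V=14
t=11: input=3 -> V=0 FIRE
t=12: input=3 -> V=0 FIRE

Answer: 1 2 2 3 1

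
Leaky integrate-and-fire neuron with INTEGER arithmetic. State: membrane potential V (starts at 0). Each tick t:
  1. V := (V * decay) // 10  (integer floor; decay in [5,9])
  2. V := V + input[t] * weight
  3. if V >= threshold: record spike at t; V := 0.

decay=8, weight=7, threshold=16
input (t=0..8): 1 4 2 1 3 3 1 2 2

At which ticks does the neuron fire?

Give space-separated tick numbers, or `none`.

t=0: input=1 -> V=7
t=1: input=4 -> V=0 FIRE
t=2: input=2 -> V=14
t=3: input=1 -> V=0 FIRE
t=4: input=3 -> V=0 FIRE
t=5: input=3 -> V=0 FIRE
t=6: input=1 -> V=7
t=7: input=2 -> V=0 FIRE
t=8: input=2 -> V=14

Answer: 1 3 4 5 7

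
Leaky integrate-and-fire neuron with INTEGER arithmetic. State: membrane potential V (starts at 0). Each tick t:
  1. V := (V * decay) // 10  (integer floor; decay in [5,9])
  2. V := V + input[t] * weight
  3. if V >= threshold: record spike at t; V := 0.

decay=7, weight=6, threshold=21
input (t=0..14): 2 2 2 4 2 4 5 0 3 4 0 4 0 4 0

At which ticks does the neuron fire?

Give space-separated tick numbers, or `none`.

t=0: input=2 -> V=12
t=1: input=2 -> V=20
t=2: input=2 -> V=0 FIRE
t=3: input=4 -> V=0 FIRE
t=4: input=2 -> V=12
t=5: input=4 -> V=0 FIRE
t=6: input=5 -> V=0 FIRE
t=7: input=0 -> V=0
t=8: input=3 -> V=18
t=9: input=4 -> V=0 FIRE
t=10: input=0 -> V=0
t=11: input=4 -> V=0 FIRE
t=12: input=0 -> V=0
t=13: input=4 -> V=0 FIRE
t=14: input=0 -> V=0

Answer: 2 3 5 6 9 11 13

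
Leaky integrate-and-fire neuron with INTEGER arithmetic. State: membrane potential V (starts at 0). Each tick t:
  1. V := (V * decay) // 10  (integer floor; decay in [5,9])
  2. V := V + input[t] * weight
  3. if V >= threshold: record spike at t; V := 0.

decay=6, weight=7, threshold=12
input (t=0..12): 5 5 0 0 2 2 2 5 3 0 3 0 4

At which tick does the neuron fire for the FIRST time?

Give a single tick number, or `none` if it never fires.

Answer: 0

Derivation:
t=0: input=5 -> V=0 FIRE
t=1: input=5 -> V=0 FIRE
t=2: input=0 -> V=0
t=3: input=0 -> V=0
t=4: input=2 -> V=0 FIRE
t=5: input=2 -> V=0 FIRE
t=6: input=2 -> V=0 FIRE
t=7: input=5 -> V=0 FIRE
t=8: input=3 -> V=0 FIRE
t=9: input=0 -> V=0
t=10: input=3 -> V=0 FIRE
t=11: input=0 -> V=0
t=12: input=4 -> V=0 FIRE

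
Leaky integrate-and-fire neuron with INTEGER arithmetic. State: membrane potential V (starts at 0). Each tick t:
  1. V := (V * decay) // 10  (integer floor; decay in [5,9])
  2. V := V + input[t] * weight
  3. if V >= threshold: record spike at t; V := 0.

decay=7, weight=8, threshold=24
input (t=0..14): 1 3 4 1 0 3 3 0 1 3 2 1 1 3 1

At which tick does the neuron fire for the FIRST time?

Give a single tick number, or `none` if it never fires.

Answer: 1

Derivation:
t=0: input=1 -> V=8
t=1: input=3 -> V=0 FIRE
t=2: input=4 -> V=0 FIRE
t=3: input=1 -> V=8
t=4: input=0 -> V=5
t=5: input=3 -> V=0 FIRE
t=6: input=3 -> V=0 FIRE
t=7: input=0 -> V=0
t=8: input=1 -> V=8
t=9: input=3 -> V=0 FIRE
t=10: input=2 -> V=16
t=11: input=1 -> V=19
t=12: input=1 -> V=21
t=13: input=3 -> V=0 FIRE
t=14: input=1 -> V=8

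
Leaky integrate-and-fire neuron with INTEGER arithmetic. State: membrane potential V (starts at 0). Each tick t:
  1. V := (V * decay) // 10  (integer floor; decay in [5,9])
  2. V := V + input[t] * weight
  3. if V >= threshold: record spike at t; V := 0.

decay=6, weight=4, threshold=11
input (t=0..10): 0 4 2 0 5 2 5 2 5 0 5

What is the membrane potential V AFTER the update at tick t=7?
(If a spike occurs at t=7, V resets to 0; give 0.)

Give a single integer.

Answer: 8

Derivation:
t=0: input=0 -> V=0
t=1: input=4 -> V=0 FIRE
t=2: input=2 -> V=8
t=3: input=0 -> V=4
t=4: input=5 -> V=0 FIRE
t=5: input=2 -> V=8
t=6: input=5 -> V=0 FIRE
t=7: input=2 -> V=8
t=8: input=5 -> V=0 FIRE
t=9: input=0 -> V=0
t=10: input=5 -> V=0 FIRE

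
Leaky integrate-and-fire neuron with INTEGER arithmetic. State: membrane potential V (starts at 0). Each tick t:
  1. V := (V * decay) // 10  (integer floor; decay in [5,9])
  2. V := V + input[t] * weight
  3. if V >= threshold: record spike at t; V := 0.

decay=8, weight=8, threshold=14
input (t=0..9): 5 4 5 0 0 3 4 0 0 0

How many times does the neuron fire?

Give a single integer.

Answer: 5

Derivation:
t=0: input=5 -> V=0 FIRE
t=1: input=4 -> V=0 FIRE
t=2: input=5 -> V=0 FIRE
t=3: input=0 -> V=0
t=4: input=0 -> V=0
t=5: input=3 -> V=0 FIRE
t=6: input=4 -> V=0 FIRE
t=7: input=0 -> V=0
t=8: input=0 -> V=0
t=9: input=0 -> V=0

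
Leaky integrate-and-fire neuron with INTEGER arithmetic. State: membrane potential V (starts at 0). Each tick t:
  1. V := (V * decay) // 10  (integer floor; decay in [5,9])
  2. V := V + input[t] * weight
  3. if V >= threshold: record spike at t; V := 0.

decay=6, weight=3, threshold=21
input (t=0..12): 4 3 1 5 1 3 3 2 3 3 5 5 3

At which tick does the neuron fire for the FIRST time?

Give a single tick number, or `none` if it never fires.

Answer: 3

Derivation:
t=0: input=4 -> V=12
t=1: input=3 -> V=16
t=2: input=1 -> V=12
t=3: input=5 -> V=0 FIRE
t=4: input=1 -> V=3
t=5: input=3 -> V=10
t=6: input=3 -> V=15
t=7: input=2 -> V=15
t=8: input=3 -> V=18
t=9: input=3 -> V=19
t=10: input=5 -> V=0 FIRE
t=11: input=5 -> V=15
t=12: input=3 -> V=18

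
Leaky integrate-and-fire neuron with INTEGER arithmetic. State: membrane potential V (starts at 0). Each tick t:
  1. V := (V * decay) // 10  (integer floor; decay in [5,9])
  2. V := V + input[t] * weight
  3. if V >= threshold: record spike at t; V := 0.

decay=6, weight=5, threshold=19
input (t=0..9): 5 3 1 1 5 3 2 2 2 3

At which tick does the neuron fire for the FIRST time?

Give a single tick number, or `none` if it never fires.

t=0: input=5 -> V=0 FIRE
t=1: input=3 -> V=15
t=2: input=1 -> V=14
t=3: input=1 -> V=13
t=4: input=5 -> V=0 FIRE
t=5: input=3 -> V=15
t=6: input=2 -> V=0 FIRE
t=7: input=2 -> V=10
t=8: input=2 -> V=16
t=9: input=3 -> V=0 FIRE

Answer: 0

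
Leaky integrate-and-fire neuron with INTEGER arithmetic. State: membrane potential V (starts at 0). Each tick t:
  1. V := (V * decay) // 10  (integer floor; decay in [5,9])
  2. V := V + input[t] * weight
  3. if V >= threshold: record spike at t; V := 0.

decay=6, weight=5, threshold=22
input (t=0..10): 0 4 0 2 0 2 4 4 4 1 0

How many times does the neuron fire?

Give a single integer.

Answer: 2

Derivation:
t=0: input=0 -> V=0
t=1: input=4 -> V=20
t=2: input=0 -> V=12
t=3: input=2 -> V=17
t=4: input=0 -> V=10
t=5: input=2 -> V=16
t=6: input=4 -> V=0 FIRE
t=7: input=4 -> V=20
t=8: input=4 -> V=0 FIRE
t=9: input=1 -> V=5
t=10: input=0 -> V=3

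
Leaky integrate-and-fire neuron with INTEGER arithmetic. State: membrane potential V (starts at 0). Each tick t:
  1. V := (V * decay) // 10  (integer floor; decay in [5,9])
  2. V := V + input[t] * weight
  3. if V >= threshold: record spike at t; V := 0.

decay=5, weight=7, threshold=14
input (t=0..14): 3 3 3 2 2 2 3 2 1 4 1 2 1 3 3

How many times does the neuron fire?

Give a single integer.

Answer: 12

Derivation:
t=0: input=3 -> V=0 FIRE
t=1: input=3 -> V=0 FIRE
t=2: input=3 -> V=0 FIRE
t=3: input=2 -> V=0 FIRE
t=4: input=2 -> V=0 FIRE
t=5: input=2 -> V=0 FIRE
t=6: input=3 -> V=0 FIRE
t=7: input=2 -> V=0 FIRE
t=8: input=1 -> V=7
t=9: input=4 -> V=0 FIRE
t=10: input=1 -> V=7
t=11: input=2 -> V=0 FIRE
t=12: input=1 -> V=7
t=13: input=3 -> V=0 FIRE
t=14: input=3 -> V=0 FIRE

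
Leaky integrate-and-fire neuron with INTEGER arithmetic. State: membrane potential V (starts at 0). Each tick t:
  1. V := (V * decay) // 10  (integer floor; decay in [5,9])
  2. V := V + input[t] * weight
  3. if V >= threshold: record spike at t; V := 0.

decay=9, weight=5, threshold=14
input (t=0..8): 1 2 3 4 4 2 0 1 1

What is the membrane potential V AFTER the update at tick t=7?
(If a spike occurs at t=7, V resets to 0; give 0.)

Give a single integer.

Answer: 13

Derivation:
t=0: input=1 -> V=5
t=1: input=2 -> V=0 FIRE
t=2: input=3 -> V=0 FIRE
t=3: input=4 -> V=0 FIRE
t=4: input=4 -> V=0 FIRE
t=5: input=2 -> V=10
t=6: input=0 -> V=9
t=7: input=1 -> V=13
t=8: input=1 -> V=0 FIRE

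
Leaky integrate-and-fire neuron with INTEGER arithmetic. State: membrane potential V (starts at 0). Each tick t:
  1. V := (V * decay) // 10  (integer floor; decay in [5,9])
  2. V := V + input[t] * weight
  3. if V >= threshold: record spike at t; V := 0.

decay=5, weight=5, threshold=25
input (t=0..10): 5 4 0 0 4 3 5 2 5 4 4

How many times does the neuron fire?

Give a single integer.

t=0: input=5 -> V=0 FIRE
t=1: input=4 -> V=20
t=2: input=0 -> V=10
t=3: input=0 -> V=5
t=4: input=4 -> V=22
t=5: input=3 -> V=0 FIRE
t=6: input=5 -> V=0 FIRE
t=7: input=2 -> V=10
t=8: input=5 -> V=0 FIRE
t=9: input=4 -> V=20
t=10: input=4 -> V=0 FIRE

Answer: 5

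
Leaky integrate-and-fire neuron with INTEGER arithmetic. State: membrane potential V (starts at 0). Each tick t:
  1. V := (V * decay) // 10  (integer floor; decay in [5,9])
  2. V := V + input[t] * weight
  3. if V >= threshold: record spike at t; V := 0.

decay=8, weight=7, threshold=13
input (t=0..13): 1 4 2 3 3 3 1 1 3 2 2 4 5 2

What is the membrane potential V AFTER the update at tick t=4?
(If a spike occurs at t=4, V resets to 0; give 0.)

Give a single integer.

t=0: input=1 -> V=7
t=1: input=4 -> V=0 FIRE
t=2: input=2 -> V=0 FIRE
t=3: input=3 -> V=0 FIRE
t=4: input=3 -> V=0 FIRE
t=5: input=3 -> V=0 FIRE
t=6: input=1 -> V=7
t=7: input=1 -> V=12
t=8: input=3 -> V=0 FIRE
t=9: input=2 -> V=0 FIRE
t=10: input=2 -> V=0 FIRE
t=11: input=4 -> V=0 FIRE
t=12: input=5 -> V=0 FIRE
t=13: input=2 -> V=0 FIRE

Answer: 0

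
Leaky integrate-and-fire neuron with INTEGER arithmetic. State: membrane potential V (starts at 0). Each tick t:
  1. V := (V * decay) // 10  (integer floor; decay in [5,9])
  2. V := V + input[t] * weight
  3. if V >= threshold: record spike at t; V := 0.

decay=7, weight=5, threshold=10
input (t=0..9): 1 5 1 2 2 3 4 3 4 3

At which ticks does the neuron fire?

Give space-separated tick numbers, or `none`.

Answer: 1 3 4 5 6 7 8 9

Derivation:
t=0: input=1 -> V=5
t=1: input=5 -> V=0 FIRE
t=2: input=1 -> V=5
t=3: input=2 -> V=0 FIRE
t=4: input=2 -> V=0 FIRE
t=5: input=3 -> V=0 FIRE
t=6: input=4 -> V=0 FIRE
t=7: input=3 -> V=0 FIRE
t=8: input=4 -> V=0 FIRE
t=9: input=3 -> V=0 FIRE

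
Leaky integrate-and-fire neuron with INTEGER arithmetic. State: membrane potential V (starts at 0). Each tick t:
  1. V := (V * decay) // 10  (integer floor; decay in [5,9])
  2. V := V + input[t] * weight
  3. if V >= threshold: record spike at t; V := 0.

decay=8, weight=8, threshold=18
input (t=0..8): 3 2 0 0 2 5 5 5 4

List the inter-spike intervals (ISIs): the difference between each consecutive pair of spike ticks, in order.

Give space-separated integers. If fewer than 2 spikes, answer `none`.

t=0: input=3 -> V=0 FIRE
t=1: input=2 -> V=16
t=2: input=0 -> V=12
t=3: input=0 -> V=9
t=4: input=2 -> V=0 FIRE
t=5: input=5 -> V=0 FIRE
t=6: input=5 -> V=0 FIRE
t=7: input=5 -> V=0 FIRE
t=8: input=4 -> V=0 FIRE

Answer: 4 1 1 1 1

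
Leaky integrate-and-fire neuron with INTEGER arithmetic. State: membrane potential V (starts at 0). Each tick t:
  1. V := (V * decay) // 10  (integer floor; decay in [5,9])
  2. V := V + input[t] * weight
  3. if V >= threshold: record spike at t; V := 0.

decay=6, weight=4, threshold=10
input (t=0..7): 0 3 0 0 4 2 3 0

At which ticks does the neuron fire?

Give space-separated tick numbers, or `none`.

t=0: input=0 -> V=0
t=1: input=3 -> V=0 FIRE
t=2: input=0 -> V=0
t=3: input=0 -> V=0
t=4: input=4 -> V=0 FIRE
t=5: input=2 -> V=8
t=6: input=3 -> V=0 FIRE
t=7: input=0 -> V=0

Answer: 1 4 6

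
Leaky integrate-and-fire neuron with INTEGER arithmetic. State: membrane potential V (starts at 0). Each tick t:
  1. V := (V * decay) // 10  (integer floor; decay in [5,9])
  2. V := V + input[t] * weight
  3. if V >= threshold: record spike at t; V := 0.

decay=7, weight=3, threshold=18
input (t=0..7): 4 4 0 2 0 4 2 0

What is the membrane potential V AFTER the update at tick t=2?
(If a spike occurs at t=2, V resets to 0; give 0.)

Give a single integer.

Answer: 0

Derivation:
t=0: input=4 -> V=12
t=1: input=4 -> V=0 FIRE
t=2: input=0 -> V=0
t=3: input=2 -> V=6
t=4: input=0 -> V=4
t=5: input=4 -> V=14
t=6: input=2 -> V=15
t=7: input=0 -> V=10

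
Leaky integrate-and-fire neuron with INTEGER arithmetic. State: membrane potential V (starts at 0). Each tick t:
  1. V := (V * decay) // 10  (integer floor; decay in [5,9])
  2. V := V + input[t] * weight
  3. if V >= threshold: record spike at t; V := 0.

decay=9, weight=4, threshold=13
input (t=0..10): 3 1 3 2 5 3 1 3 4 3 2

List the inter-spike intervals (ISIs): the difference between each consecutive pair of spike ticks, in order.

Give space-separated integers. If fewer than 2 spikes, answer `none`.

Answer: 2 1 2 2 2

Derivation:
t=0: input=3 -> V=12
t=1: input=1 -> V=0 FIRE
t=2: input=3 -> V=12
t=3: input=2 -> V=0 FIRE
t=4: input=5 -> V=0 FIRE
t=5: input=3 -> V=12
t=6: input=1 -> V=0 FIRE
t=7: input=3 -> V=12
t=8: input=4 -> V=0 FIRE
t=9: input=3 -> V=12
t=10: input=2 -> V=0 FIRE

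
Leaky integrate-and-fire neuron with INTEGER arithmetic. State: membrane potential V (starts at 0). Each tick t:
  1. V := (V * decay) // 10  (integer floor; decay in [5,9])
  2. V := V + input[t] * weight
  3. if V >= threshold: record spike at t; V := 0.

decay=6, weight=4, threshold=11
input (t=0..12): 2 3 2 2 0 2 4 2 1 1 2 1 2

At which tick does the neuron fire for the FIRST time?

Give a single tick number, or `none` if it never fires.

Answer: 1

Derivation:
t=0: input=2 -> V=8
t=1: input=3 -> V=0 FIRE
t=2: input=2 -> V=8
t=3: input=2 -> V=0 FIRE
t=4: input=0 -> V=0
t=5: input=2 -> V=8
t=6: input=4 -> V=0 FIRE
t=7: input=2 -> V=8
t=8: input=1 -> V=8
t=9: input=1 -> V=8
t=10: input=2 -> V=0 FIRE
t=11: input=1 -> V=4
t=12: input=2 -> V=10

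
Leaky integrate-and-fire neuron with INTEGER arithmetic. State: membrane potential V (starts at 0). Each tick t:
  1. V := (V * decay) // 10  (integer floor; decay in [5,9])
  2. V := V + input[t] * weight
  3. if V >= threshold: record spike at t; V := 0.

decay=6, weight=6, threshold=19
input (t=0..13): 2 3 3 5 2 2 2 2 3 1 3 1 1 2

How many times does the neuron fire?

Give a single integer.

t=0: input=2 -> V=12
t=1: input=3 -> V=0 FIRE
t=2: input=3 -> V=18
t=3: input=5 -> V=0 FIRE
t=4: input=2 -> V=12
t=5: input=2 -> V=0 FIRE
t=6: input=2 -> V=12
t=7: input=2 -> V=0 FIRE
t=8: input=3 -> V=18
t=9: input=1 -> V=16
t=10: input=3 -> V=0 FIRE
t=11: input=1 -> V=6
t=12: input=1 -> V=9
t=13: input=2 -> V=17

Answer: 5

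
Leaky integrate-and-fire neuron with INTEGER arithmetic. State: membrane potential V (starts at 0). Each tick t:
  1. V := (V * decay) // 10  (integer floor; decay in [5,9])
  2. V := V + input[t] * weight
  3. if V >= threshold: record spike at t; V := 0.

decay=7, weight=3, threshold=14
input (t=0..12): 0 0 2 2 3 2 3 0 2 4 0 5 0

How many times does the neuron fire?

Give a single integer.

Answer: 3

Derivation:
t=0: input=0 -> V=0
t=1: input=0 -> V=0
t=2: input=2 -> V=6
t=3: input=2 -> V=10
t=4: input=3 -> V=0 FIRE
t=5: input=2 -> V=6
t=6: input=3 -> V=13
t=7: input=0 -> V=9
t=8: input=2 -> V=12
t=9: input=4 -> V=0 FIRE
t=10: input=0 -> V=0
t=11: input=5 -> V=0 FIRE
t=12: input=0 -> V=0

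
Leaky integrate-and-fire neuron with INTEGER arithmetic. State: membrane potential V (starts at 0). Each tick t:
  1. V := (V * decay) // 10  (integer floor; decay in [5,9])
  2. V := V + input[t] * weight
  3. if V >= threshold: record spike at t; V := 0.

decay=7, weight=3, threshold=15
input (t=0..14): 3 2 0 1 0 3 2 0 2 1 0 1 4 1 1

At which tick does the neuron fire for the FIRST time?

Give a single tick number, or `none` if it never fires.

t=0: input=3 -> V=9
t=1: input=2 -> V=12
t=2: input=0 -> V=8
t=3: input=1 -> V=8
t=4: input=0 -> V=5
t=5: input=3 -> V=12
t=6: input=2 -> V=14
t=7: input=0 -> V=9
t=8: input=2 -> V=12
t=9: input=1 -> V=11
t=10: input=0 -> V=7
t=11: input=1 -> V=7
t=12: input=4 -> V=0 FIRE
t=13: input=1 -> V=3
t=14: input=1 -> V=5

Answer: 12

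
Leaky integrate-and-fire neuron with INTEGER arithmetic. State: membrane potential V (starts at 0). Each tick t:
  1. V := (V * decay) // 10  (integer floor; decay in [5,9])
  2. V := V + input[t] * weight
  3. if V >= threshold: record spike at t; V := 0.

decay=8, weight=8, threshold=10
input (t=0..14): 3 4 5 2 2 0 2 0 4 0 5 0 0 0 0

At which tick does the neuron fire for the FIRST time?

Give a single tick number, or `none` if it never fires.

Answer: 0

Derivation:
t=0: input=3 -> V=0 FIRE
t=1: input=4 -> V=0 FIRE
t=2: input=5 -> V=0 FIRE
t=3: input=2 -> V=0 FIRE
t=4: input=2 -> V=0 FIRE
t=5: input=0 -> V=0
t=6: input=2 -> V=0 FIRE
t=7: input=0 -> V=0
t=8: input=4 -> V=0 FIRE
t=9: input=0 -> V=0
t=10: input=5 -> V=0 FIRE
t=11: input=0 -> V=0
t=12: input=0 -> V=0
t=13: input=0 -> V=0
t=14: input=0 -> V=0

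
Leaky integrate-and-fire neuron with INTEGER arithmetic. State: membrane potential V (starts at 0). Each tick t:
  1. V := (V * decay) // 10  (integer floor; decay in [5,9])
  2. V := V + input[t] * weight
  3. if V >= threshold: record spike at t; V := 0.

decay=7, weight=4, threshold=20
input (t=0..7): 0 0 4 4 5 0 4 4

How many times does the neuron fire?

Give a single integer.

Answer: 3

Derivation:
t=0: input=0 -> V=0
t=1: input=0 -> V=0
t=2: input=4 -> V=16
t=3: input=4 -> V=0 FIRE
t=4: input=5 -> V=0 FIRE
t=5: input=0 -> V=0
t=6: input=4 -> V=16
t=7: input=4 -> V=0 FIRE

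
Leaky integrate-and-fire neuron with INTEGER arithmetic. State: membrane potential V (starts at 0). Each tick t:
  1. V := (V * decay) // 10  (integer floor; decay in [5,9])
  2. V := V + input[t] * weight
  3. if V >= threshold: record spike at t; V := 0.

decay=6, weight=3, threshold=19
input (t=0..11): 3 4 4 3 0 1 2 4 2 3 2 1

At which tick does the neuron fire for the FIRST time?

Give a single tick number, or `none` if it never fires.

t=0: input=3 -> V=9
t=1: input=4 -> V=17
t=2: input=4 -> V=0 FIRE
t=3: input=3 -> V=9
t=4: input=0 -> V=5
t=5: input=1 -> V=6
t=6: input=2 -> V=9
t=7: input=4 -> V=17
t=8: input=2 -> V=16
t=9: input=3 -> V=18
t=10: input=2 -> V=16
t=11: input=1 -> V=12

Answer: 2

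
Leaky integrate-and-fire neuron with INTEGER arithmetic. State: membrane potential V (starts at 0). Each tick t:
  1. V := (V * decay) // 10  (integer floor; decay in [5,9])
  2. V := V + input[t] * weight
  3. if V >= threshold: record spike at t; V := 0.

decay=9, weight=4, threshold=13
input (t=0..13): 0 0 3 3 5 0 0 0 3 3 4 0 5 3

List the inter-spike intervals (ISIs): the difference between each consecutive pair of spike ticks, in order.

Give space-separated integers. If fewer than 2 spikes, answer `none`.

t=0: input=0 -> V=0
t=1: input=0 -> V=0
t=2: input=3 -> V=12
t=3: input=3 -> V=0 FIRE
t=4: input=5 -> V=0 FIRE
t=5: input=0 -> V=0
t=6: input=0 -> V=0
t=7: input=0 -> V=0
t=8: input=3 -> V=12
t=9: input=3 -> V=0 FIRE
t=10: input=4 -> V=0 FIRE
t=11: input=0 -> V=0
t=12: input=5 -> V=0 FIRE
t=13: input=3 -> V=12

Answer: 1 5 1 2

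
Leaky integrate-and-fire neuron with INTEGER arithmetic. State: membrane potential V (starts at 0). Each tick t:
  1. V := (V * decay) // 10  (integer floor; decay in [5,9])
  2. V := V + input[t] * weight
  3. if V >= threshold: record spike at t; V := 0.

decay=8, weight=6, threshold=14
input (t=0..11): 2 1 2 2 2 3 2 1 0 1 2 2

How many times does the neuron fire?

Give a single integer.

Answer: 5

Derivation:
t=0: input=2 -> V=12
t=1: input=1 -> V=0 FIRE
t=2: input=2 -> V=12
t=3: input=2 -> V=0 FIRE
t=4: input=2 -> V=12
t=5: input=3 -> V=0 FIRE
t=6: input=2 -> V=12
t=7: input=1 -> V=0 FIRE
t=8: input=0 -> V=0
t=9: input=1 -> V=6
t=10: input=2 -> V=0 FIRE
t=11: input=2 -> V=12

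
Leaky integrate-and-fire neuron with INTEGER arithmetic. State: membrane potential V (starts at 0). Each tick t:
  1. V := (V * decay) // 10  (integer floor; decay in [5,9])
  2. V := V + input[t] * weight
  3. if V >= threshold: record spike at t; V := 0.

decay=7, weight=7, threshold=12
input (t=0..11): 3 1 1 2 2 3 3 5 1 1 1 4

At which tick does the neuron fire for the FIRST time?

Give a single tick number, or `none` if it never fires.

Answer: 0

Derivation:
t=0: input=3 -> V=0 FIRE
t=1: input=1 -> V=7
t=2: input=1 -> V=11
t=3: input=2 -> V=0 FIRE
t=4: input=2 -> V=0 FIRE
t=5: input=3 -> V=0 FIRE
t=6: input=3 -> V=0 FIRE
t=7: input=5 -> V=0 FIRE
t=8: input=1 -> V=7
t=9: input=1 -> V=11
t=10: input=1 -> V=0 FIRE
t=11: input=4 -> V=0 FIRE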